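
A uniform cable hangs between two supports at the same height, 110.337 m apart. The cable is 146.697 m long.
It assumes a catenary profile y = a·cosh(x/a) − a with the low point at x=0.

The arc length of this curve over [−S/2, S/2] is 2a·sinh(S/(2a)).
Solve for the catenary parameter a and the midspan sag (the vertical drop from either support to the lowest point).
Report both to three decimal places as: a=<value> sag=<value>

seed: a₀ = √(S³/(24(L−S))) = √(110.337³/(24·36.360)) = 39.234146
iter 1: u=1.406135  f(a)=+3.769e+00  f'(a)=-2.247e+00  a ← 39.234146 − (+3.769e+00/-2.247e+00) = 40.911426
iter 2: u=1.348486  f(a)=+2.551e-01  f'(a)=-1.952e+00  a ← 40.911426 − (+2.551e-01/-1.952e+00) = 41.042132
iter 3: u=1.344192  f(a)=+1.357e-03  f'(a)=-1.931e+00  a ← 41.042132 − (+1.357e-03/-1.931e+00) = 41.042835
iter 4: u=1.344169  f(a)=+3.886e-08  f'(a)=-1.931e+00  a ← 41.042835 − (+3.886e-08/-1.931e+00) = 41.042835
iter 5: u=1.344169  f(a)=+2.842e-14  f'(a)=-1.931e+00  a ← 41.042835 − (+2.842e-14/-1.931e+00) = 41.042835
converged: |Δa| < 1e-12 after 5 iterations
sag = a·(cosh(S/(2a)) − 1) = 41.042835·(cosh(1.344169) − 1) = 43.007845
T_max/T_min = cosh(S/(2a)) = 2.047877

a=41.043 sag=43.008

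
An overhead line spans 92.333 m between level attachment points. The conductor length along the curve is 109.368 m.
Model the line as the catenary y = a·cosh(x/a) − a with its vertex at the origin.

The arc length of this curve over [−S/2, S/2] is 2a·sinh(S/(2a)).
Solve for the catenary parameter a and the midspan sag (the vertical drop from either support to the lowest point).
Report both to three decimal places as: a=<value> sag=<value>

a=45.045 sag=25.803

seed: a₀ = √(S³/(24(L−S))) = √(92.333³/(24·17.035)) = 43.879203
iter 1: u=1.052127  f(a)=+9.681e-01  f'(a)=-8.659e-01  a ← 43.879203 − (+9.681e-01/-8.659e-01) = 44.997270
iter 2: u=1.025984  f(a)=+3.824e-02  f'(a)=-7.987e-01  a ← 44.997270 − (+3.824e-02/-7.987e-01) = 45.045143
iter 3: u=1.024894  f(a)=+6.508e-05  f'(a)=-7.960e-01  a ← 45.045143 − (+6.508e-05/-7.960e-01) = 45.045225
iter 4: u=1.024892  f(a)=+1.892e-10  f'(a)=-7.960e-01  a ← 45.045225 − (+1.892e-10/-7.960e-01) = 45.045225
iter 5: u=1.024892  f(a)=+1.421e-14  f'(a)=-7.960e-01  a ← 45.045225 − (+1.421e-14/-7.960e-01) = 45.045225
converged: |Δa| < 1e-12 after 5 iterations
sag = a·(cosh(S/(2a)) − 1) = 45.045225·(cosh(1.024892) − 1) = 25.802585
T_max/T_min = cosh(S/(2a)) = 1.572815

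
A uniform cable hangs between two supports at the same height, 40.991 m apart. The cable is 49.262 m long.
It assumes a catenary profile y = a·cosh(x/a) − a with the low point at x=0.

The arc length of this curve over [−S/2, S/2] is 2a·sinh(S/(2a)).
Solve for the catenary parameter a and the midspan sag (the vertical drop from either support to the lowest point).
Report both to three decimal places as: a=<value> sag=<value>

a=19.167 sag=12.043

seed: a₀ = √(S³/(24(L−S))) = √(40.991³/(24·8.271)) = 18.627224
iter 1: u=1.100298  f(a)=+5.153e-01  f'(a)=-1.000e+00  a ← 18.627224 − (+5.153e-01/-1.000e+00) = 19.142402
iter 2: u=1.070686  f(a)=+2.215e-02  f'(a)=-9.160e-01  a ← 19.142402 − (+2.215e-02/-9.160e-01) = 19.166587
iter 3: u=1.069335  f(a)=+4.501e-05  f'(a)=-9.123e-01  a ← 19.166587 − (+4.501e-05/-9.123e-01) = 19.166636
iter 4: u=1.069332  f(a)=+1.866e-10  f'(a)=-9.123e-01  a ← 19.166636 − (+1.866e-10/-9.123e-01) = 19.166636
iter 5: u=1.069332  f(a)=+0.000e+00  f'(a)=-9.123e-01  a ← 19.166636 − (+0.000e+00/-9.123e-01) = 19.166636
converged: |Δa| < 1e-12 after 5 iterations
sag = a·(cosh(S/(2a)) − 1) = 19.166636·(cosh(1.069332) − 1) = 12.043075
T_max/T_min = cosh(S/(2a)) = 1.628335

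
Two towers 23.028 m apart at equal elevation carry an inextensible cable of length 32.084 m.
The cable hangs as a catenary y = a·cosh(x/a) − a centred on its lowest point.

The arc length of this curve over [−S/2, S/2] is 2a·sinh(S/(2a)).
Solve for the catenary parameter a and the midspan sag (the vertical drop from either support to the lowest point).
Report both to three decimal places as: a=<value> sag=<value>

seed: a₀ = √(S³/(24(L−S))) = √(23.028³/(24·9.056)) = 7.495671
iter 1: u=1.536087  f(a)=+1.130e+00  f'(a)=-3.037e+00  a ← 7.495671 − (+1.130e+00/-3.037e+00) = 7.867934
iter 2: u=1.463408  f(a)=+8.967e-02  f'(a)=-2.572e+00  a ← 7.867934 − (+8.967e-02/-2.572e+00) = 7.902793
iter 3: u=1.456953  f(a)=+6.717e-04  f'(a)=-2.534e+00  a ← 7.902793 − (+6.717e-04/-2.534e+00) = 7.903058
iter 4: u=1.456904  f(a)=+3.831e-08  f'(a)=-2.534e+00  a ← 7.903058 − (+3.831e-08/-2.534e+00) = 7.903058
iter 5: u=1.456904  f(a)=-1.421e-14  f'(a)=-2.534e+00  a ← 7.903058 − (-1.421e-14/-2.534e+00) = 7.903058
converged: |Δa| < 1e-12 after 5 iterations
sag = a·(cosh(S/(2a)) − 1) = 7.903058·(cosh(1.456904) − 1) = 9.980009
T_max/T_min = cosh(S/(2a)) = 2.262804

a=7.903 sag=9.980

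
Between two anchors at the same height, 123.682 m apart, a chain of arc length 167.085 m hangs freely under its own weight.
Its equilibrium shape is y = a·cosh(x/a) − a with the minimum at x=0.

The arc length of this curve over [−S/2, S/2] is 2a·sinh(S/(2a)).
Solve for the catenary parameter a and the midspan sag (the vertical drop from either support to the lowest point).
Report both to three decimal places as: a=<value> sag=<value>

a=44.702 sag=50.048

seed: a₀ = √(S³/(24(L−S))) = √(123.682³/(24·43.403)) = 42.618117
iter 1: u=1.451050  f(a)=+4.805e+00  f'(a)=-2.499e+00  a ← 42.618117 − (+4.805e+00/-2.499e+00) = 44.540804
iter 2: u=1.388412  f(a)=+3.443e-01  f'(a)=-2.153e+00  a ← 44.540804 − (+3.443e-01/-2.153e+00) = 44.700742
iter 3: u=1.383445  f(a)=+2.069e-03  f'(a)=-2.127e+00  a ← 44.700742 − (+2.069e-03/-2.127e+00) = 44.701715
iter 4: u=1.383414  f(a)=+7.575e-08  f'(a)=-2.127e+00  a ← 44.701715 − (+7.575e-08/-2.127e+00) = 44.701715
iter 5: u=1.383414  f(a)=+0.000e+00  f'(a)=-2.127e+00  a ← 44.701715 − (+0.000e+00/-2.127e+00) = 44.701715
converged: |Δa| < 1e-12 after 5 iterations
sag = a·(cosh(S/(2a)) − 1) = 44.701715·(cosh(1.383414) − 1) = 50.048444
T_max/T_min = cosh(S/(2a)) = 2.119609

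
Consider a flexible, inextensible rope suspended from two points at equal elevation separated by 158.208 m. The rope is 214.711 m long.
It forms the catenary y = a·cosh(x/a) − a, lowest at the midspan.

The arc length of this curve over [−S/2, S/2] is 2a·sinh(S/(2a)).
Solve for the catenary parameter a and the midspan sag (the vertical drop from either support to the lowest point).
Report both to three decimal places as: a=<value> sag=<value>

a=56.724 sag=64.696

seed: a₀ = √(S³/(24(L−S))) = √(158.208³/(24·56.503)) = 54.038251
iter 1: u=1.463852  f(a)=+6.372e+00  f'(a)=-2.575e+00  a ← 54.038251 − (+6.372e+00/-2.575e+00) = 56.512844
iter 2: u=1.399753  f(a)=+4.638e-01  f'(a)=-2.213e+00  a ← 56.512844 − (+4.638e-01/-2.213e+00) = 56.722484
iter 3: u=1.394579  f(a)=+2.884e-03  f'(a)=-2.185e+00  a ← 56.722484 − (+2.884e-03/-2.185e+00) = 56.723804
iter 4: u=1.394547  f(a)=+1.131e-07  f'(a)=-2.185e+00  a ← 56.723804 − (+1.131e-07/-2.185e+00) = 56.723804
iter 5: u=1.394547  f(a)=+2.842e-14  f'(a)=-2.185e+00  a ← 56.723804 − (+2.842e-14/-2.185e+00) = 56.723804
converged: |Δa| < 1e-12 after 5 iterations
sag = a·(cosh(S/(2a)) − 1) = 56.723804·(cosh(1.394547) − 1) = 64.696101
T_max/T_min = cosh(S/(2a)) = 2.140546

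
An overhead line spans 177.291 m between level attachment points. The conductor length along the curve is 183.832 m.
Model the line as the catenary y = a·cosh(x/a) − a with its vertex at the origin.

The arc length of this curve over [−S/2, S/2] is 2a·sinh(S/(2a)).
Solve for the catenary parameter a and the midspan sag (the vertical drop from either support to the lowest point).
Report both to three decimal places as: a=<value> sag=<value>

a=189.443 sag=21.121

seed: a₀ = √(S³/(24(L−S))) = √(177.291³/(24·6.541)) = 188.409301
iter 1: u=0.470494  f(a)=+7.278e-02  f'(a)=-7.098e-02  a ← 188.409301 − (+7.278e-02/-7.098e-02) = 189.434617
iter 2: u=0.467948  f(a)=+5.984e-04  f'(a)=-6.982e-02  a ← 189.434617 − (+5.984e-04/-6.982e-02) = 189.443187
iter 3: u=0.467927  f(a)=+4.120e-08  f'(a)=-6.981e-02  a ← 189.443187 − (+4.120e-08/-6.981e-02) = 189.443188
iter 4: u=0.467927  f(a)=-2.842e-14  f'(a)=-6.981e-02  a ← 189.443188 − (-2.842e-14/-6.981e-02) = 189.443188
converged: |Δa| < 1e-12 after 4 iterations
sag = a·(cosh(S/(2a)) − 1) = 189.443188·(cosh(0.467927) − 1) = 21.120989
T_max/T_min = cosh(S/(2a)) = 1.111490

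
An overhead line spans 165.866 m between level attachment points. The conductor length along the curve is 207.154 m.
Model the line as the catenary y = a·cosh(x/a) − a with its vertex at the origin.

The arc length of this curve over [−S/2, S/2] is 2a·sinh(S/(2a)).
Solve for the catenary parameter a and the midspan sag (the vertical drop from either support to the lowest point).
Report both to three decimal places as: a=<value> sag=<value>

seed: a₀ = √(S³/(24(L−S))) = √(165.866³/(24·41.288)) = 67.860728
iter 1: u=1.222106  f(a)=+3.195e+00  f'(a)=-1.409e+00  a ← 67.860728 − (+3.195e+00/-1.409e+00) = 70.129168
iter 2: u=1.182575  f(a)=+1.672e-01  f'(a)=-1.265e+00  a ← 70.129168 − (+1.672e-01/-1.265e+00) = 70.261387
iter 3: u=1.180350  f(a)=+5.139e-04  f'(a)=-1.257e+00  a ← 70.261387 − (+5.139e-04/-1.257e+00) = 70.261796
iter 4: u=1.180343  f(a)=+4.886e-09  f'(a)=-1.257e+00  a ← 70.261796 − (+4.886e-09/-1.257e+00) = 70.261796
iter 5: u=1.180343  f(a)=+0.000e+00  f'(a)=-1.257e+00  a ← 70.261796 − (+0.000e+00/-1.257e+00) = 70.261796
converged: |Δa| < 1e-12 after 5 iterations
sag = a·(cosh(S/(2a)) − 1) = 70.261796·(cosh(1.180343) − 1) = 54.897762
T_max/T_min = cosh(S/(2a)) = 1.781332

a=70.262 sag=54.898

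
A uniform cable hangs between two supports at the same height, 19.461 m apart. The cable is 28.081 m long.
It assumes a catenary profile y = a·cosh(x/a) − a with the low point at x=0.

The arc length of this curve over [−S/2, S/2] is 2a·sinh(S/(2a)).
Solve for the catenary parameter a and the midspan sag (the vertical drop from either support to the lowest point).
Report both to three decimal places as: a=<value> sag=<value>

seed: a₀ = √(S³/(24(L−S))) = √(19.461³/(24·8.620)) = 5.968820
iter 1: u=1.630222  f(a)=+1.221e+00  f'(a)=-3.733e+00  a ← 5.968820 − (+1.221e+00/-3.733e+00) = 6.295853
iter 2: u=1.545541  f(a)=+1.075e-01  f'(a)=-3.102e+00  a ← 6.295853 − (+1.075e-01/-3.102e+00) = 6.330514
iter 3: u=1.537079  f(a)=+1.012e-03  f'(a)=-3.043e+00  a ← 6.330514 − (+1.012e-03/-3.043e+00) = 6.330846
iter 4: u=1.536998  f(a)=+9.146e-08  f'(a)=-3.043e+00  a ← 6.330846 − (+9.146e-08/-3.043e+00) = 6.330846
iter 5: u=1.536998  f(a)=+0.000e+00  f'(a)=-3.043e+00  a ← 6.330846 − (+0.000e+00/-3.043e+00) = 6.330846
converged: |Δa| < 1e-12 after 5 iterations
sag = a·(cosh(S/(2a)) − 1) = 6.330846·(cosh(1.536998) − 1) = 9.070948
T_max/T_min = cosh(S/(2a)) = 2.432817

a=6.331 sag=9.071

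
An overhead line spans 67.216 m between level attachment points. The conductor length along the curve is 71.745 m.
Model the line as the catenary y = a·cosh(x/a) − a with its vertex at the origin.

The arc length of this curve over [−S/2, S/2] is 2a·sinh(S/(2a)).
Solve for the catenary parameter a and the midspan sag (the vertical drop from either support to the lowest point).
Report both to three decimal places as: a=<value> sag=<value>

seed: a₀ = √(S³/(24(L−S))) = √(67.216³/(24·4.529)) = 52.856964
iter 1: u=0.635829  f(a)=+9.244e-02  f'(a)=-1.784e-01  a ← 52.856964 − (+9.244e-02/-1.784e-01) = 53.375107
iter 2: u=0.629657  f(a)=+1.377e-03  f'(a)=-1.731e-01  a ← 53.375107 − (+1.377e-03/-1.731e-01) = 53.383060
iter 3: u=0.629563  f(a)=+3.157e-07  f'(a)=-1.730e-01  a ← 53.383060 − (+3.157e-07/-1.730e-01) = 53.383062
iter 4: u=0.629563  f(a)=+1.421e-14  f'(a)=-1.730e-01  a ← 53.383062 − (+1.421e-14/-1.730e-01) = 53.383062
converged: |Δa| < 1e-12 after 4 iterations
sag = a·(cosh(S/(2a)) − 1) = 53.383062·(cosh(0.629563) − 1) = 10.933247
T_max/T_min = cosh(S/(2a)) = 1.204807

a=53.383 sag=10.933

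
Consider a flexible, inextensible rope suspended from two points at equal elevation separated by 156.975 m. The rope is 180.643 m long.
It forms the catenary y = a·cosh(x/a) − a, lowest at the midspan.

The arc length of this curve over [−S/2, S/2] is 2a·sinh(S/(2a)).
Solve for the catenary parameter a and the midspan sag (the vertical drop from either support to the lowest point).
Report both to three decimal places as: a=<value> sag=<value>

a=84.325 sag=39.242

seed: a₀ = √(S³/(24(L−S))) = √(156.975³/(24·23.668)) = 82.520022
iter 1: u=0.951133  f(a)=+1.094e+00  f'(a)=-6.272e-01  a ← 82.520022 − (+1.094e+00/-6.272e-01) = 84.264071
iter 2: u=0.931447  f(a)=+3.564e-02  f'(a)=-5.870e-01  a ← 84.264071 − (+3.564e-02/-5.870e-01) = 84.324794
iter 3: u=0.930776  f(a)=+4.066e-05  f'(a)=-5.856e-01  a ← 84.324794 − (+4.066e-05/-5.856e-01) = 84.324864
iter 4: u=0.930775  f(a)=+5.303e-11  f'(a)=-5.856e-01  a ← 84.324864 − (+5.303e-11/-5.856e-01) = 84.324864
iter 5: u=0.930775  f(a)=-2.842e-14  f'(a)=-5.856e-01  a ← 84.324864 − (-2.842e-14/-5.856e-01) = 84.324864
converged: |Δa| < 1e-12 after 5 iterations
sag = a·(cosh(S/(2a)) − 1) = 84.324864·(cosh(0.930775) − 1) = 39.241540
T_max/T_min = cosh(S/(2a)) = 1.465361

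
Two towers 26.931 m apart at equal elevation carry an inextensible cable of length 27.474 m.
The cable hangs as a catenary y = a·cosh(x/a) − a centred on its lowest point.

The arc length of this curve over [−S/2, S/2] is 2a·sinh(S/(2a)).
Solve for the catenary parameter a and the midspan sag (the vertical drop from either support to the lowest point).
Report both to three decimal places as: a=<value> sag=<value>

seed: a₀ = √(S³/(24(L−S))) = √(26.931³/(24·0.543)) = 38.714458
iter 1: u=0.347816  f(a)=+3.294e-03  f'(a)=-2.839e-02  a ← 38.714458 − (+3.294e-03/-2.839e-02) = 38.830474
iter 2: u=0.346777  f(a)=+1.487e-05  f'(a)=-2.814e-02  a ← 38.830474 − (+1.487e-05/-2.814e-02) = 38.831002
iter 3: u=0.346772  f(a)=+3.058e-10  f'(a)=-2.814e-02  a ← 38.831002 − (+3.058e-10/-2.814e-02) = 38.831002
iter 4: u=0.346772  f(a)=+3.553e-15  f'(a)=-2.814e-02  a ← 38.831002 − (+3.553e-15/-2.814e-02) = 38.831002
converged: |Δa| < 1e-12 after 4 iterations
sag = a·(cosh(S/(2a)) − 1) = 38.831002·(cosh(0.346772) − 1) = 2.358218
T_max/T_min = cosh(S/(2a)) = 1.060730

a=38.831 sag=2.358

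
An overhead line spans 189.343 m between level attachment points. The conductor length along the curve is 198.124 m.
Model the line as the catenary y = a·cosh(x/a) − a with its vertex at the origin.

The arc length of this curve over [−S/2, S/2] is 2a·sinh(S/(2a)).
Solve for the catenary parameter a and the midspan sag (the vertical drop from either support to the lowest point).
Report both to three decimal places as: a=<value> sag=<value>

a=180.707 sag=25.371

seed: a₀ = √(S³/(24(L−S))) = √(189.343³/(24·8.781)) = 179.471822
iter 1: u=0.527501  f(a)=+1.230e-01  f'(a)=-1.006e-01  a ← 179.471822 − (+1.230e-01/-1.006e-01) = 180.694252
iter 2: u=0.523932  f(a)=+1.268e-03  f'(a)=-9.854e-02  a ← 180.694252 − (+1.268e-03/-9.854e-02) = 180.707119
iter 3: u=0.523895  f(a)=+1.379e-07  f'(a)=-9.852e-02  a ← 180.707119 − (+1.379e-07/-9.852e-02) = 180.707120
iter 4: u=0.523895  f(a)=+0.000e+00  f'(a)=-9.852e-02  a ← 180.707120 − (+0.000e+00/-9.852e-02) = 180.707120
converged: |Δa| < 1e-12 after 4 iterations
sag = a·(cosh(S/(2a)) − 1) = 180.707120·(cosh(0.523895) − 1) = 25.371368
T_max/T_min = cosh(S/(2a)) = 1.140400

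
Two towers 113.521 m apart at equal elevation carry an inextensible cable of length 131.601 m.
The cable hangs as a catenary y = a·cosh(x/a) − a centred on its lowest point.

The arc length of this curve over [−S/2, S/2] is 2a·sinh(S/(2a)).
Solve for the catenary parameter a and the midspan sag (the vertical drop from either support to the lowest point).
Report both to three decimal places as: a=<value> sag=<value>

a=59.403 sag=29.245

seed: a₀ = √(S³/(24(L−S))) = √(113.521³/(24·18.080)) = 58.064338
iter 1: u=0.977545  f(a)=+8.838e-01  f'(a)=-6.843e-01  a ← 58.064338 − (+8.838e-01/-6.843e-01) = 59.355774
iter 2: u=0.956276  f(a)=+3.034e-02  f'(a)=-6.381e-01  a ← 59.355774 − (+3.034e-02/-6.381e-01) = 59.403331
iter 3: u=0.955510  f(a)=+3.859e-05  f'(a)=-6.364e-01  a ← 59.403331 − (+3.859e-05/-6.364e-01) = 59.403392
iter 4: u=0.955509  f(a)=+6.258e-11  f'(a)=-6.364e-01  a ← 59.403392 − (+6.258e-11/-6.364e-01) = 59.403392
iter 5: u=0.955509  f(a)=+2.842e-14  f'(a)=-6.364e-01  a ← 59.403392 − (+2.842e-14/-6.364e-01) = 59.403392
converged: |Δa| < 1e-12 after 5 iterations
sag = a·(cosh(S/(2a)) − 1) = 59.403392·(cosh(0.955509) − 1) = 29.244613
T_max/T_min = cosh(S/(2a)) = 1.492305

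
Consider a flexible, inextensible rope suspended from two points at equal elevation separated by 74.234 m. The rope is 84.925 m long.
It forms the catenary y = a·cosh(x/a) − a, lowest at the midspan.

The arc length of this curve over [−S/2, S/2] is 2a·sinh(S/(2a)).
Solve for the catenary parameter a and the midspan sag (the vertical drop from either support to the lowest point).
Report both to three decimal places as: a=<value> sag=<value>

seed: a₀ = √(S³/(24(L−S))) = √(74.234³/(24·10.691)) = 39.929099
iter 1: u=0.929573  f(a)=+4.715e-01  f'(a)=-5.832e-01  a ← 39.929099 − (+4.715e-01/-5.832e-01) = 40.737581
iter 2: u=0.911124  f(a)=+1.470e-02  f'(a)=-5.474e-01  a ← 40.737581 − (+1.470e-02/-5.474e-01) = 40.764441
iter 3: u=0.910524  f(a)=+1.531e-05  f'(a)=-5.462e-01  a ← 40.764441 − (+1.531e-05/-5.462e-01) = 40.764469
iter 4: u=0.910523  f(a)=+1.663e-11  f'(a)=-5.462e-01  a ← 40.764469 − (+1.663e-11/-5.462e-01) = 40.764469
converged: |Δa| < 1e-12 after 4 iterations
sag = a·(cosh(S/(2a)) − 1) = 40.764469·(cosh(0.910523) − 1) = 18.098132
T_max/T_min = cosh(S/(2a)) = 1.443968

a=40.764 sag=18.098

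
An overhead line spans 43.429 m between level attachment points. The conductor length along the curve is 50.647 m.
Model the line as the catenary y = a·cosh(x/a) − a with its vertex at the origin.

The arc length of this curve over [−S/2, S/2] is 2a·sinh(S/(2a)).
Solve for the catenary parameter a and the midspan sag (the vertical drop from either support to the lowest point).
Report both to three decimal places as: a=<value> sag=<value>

seed: a₀ = √(S³/(24(L−S))) = √(43.429³/(24·7.218)) = 21.744813
iter 1: u=0.998606  f(a)=+3.686e-01  f'(a)=-7.325e-01  a ← 21.744813 − (+3.686e-01/-7.325e-01) = 22.247974
iter 2: u=0.976021  f(a)=+1.318e-02  f'(a)=-6.809e-01  a ← 22.247974 − (+1.318e-02/-6.809e-01) = 22.267330
iter 3: u=0.975173  f(a)=+1.824e-05  f'(a)=-6.791e-01  a ← 22.267330 − (+1.824e-05/-6.791e-01) = 22.267357
iter 4: u=0.975172  f(a)=+3.505e-11  f'(a)=-6.791e-01  a ← 22.267357 − (+3.505e-11/-6.791e-01) = 22.267357
iter 5: u=0.975172  f(a)=+0.000e+00  f'(a)=-6.791e-01  a ← 22.267357 − (+0.000e+00/-6.791e-01) = 22.267357
converged: |Δa| < 1e-12 after 5 iterations
sag = a·(cosh(S/(2a)) − 1) = 22.267357·(cosh(0.975172) − 1) = 11.453776
T_max/T_min = cosh(S/(2a)) = 1.514375

a=22.267 sag=11.454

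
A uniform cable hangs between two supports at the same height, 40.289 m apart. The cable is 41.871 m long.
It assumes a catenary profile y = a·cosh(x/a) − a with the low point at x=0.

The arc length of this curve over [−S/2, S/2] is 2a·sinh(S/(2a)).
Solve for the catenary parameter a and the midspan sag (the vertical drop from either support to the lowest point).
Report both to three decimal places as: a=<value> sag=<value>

seed: a₀ = √(S³/(24(L−S))) = √(40.289³/(24·1.582)) = 41.502176
iter 1: u=0.485384  f(a)=+1.874e-02  f'(a)=-7.805e-02  a ← 41.502176 − (+1.874e-02/-7.805e-02) = 41.742293
iter 2: u=0.482592  f(a)=+1.639e-04  f'(a)=-7.669e-02  a ← 41.742293 − (+1.639e-04/-7.669e-02) = 41.744430
iter 3: u=0.482567  f(a)=+1.278e-08  f'(a)=-7.668e-02  a ← 41.744430 − (+1.278e-08/-7.668e-02) = 41.744430
iter 4: u=0.482567  f(a)=+7.105e-15  f'(a)=-7.668e-02  a ← 41.744430 − (+7.105e-15/-7.668e-02) = 41.744430
converged: |Δa| < 1e-12 after 4 iterations
sag = a·(cosh(S/(2a)) − 1) = 41.744430·(cosh(0.482567) − 1) = 4.955598
T_max/T_min = cosh(S/(2a)) = 1.118713

a=41.744 sag=4.956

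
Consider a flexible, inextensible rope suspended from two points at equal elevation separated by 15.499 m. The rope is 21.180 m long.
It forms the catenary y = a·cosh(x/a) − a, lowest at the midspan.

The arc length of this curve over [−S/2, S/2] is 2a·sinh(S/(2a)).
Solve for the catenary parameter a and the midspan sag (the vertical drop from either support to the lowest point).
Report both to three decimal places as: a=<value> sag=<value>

seed: a₀ = √(S³/(24(L−S))) = √(15.499³/(24·5.681)) = 5.225616
iter 1: u=1.482983  f(a)=+6.584e-01  f'(a)=-2.692e+00  a ← 5.225616 − (+6.584e-01/-2.692e+00) = 5.470238
iter 2: u=1.416666  f(a)=+4.906e-02  f'(a)=-2.304e+00  a ← 5.470238 − (+4.906e-02/-2.304e+00) = 5.491529
iter 3: u=1.411173  f(a)=+3.208e-04  f'(a)=-2.274e+00  a ← 5.491529 − (+3.208e-04/-2.274e+00) = 5.491670
iter 4: u=1.411137  f(a)=+1.391e-08  f'(a)=-2.274e+00  a ← 5.491670 − (+1.391e-08/-2.274e+00) = 5.491670
iter 5: u=1.411137  f(a)=+0.000e+00  f'(a)=-2.274e+00  a ← 5.491670 − (+0.000e+00/-2.274e+00) = 5.491670
converged: |Δa| < 1e-12 after 5 iterations
sag = a·(cosh(S/(2a)) − 1) = 5.491670·(cosh(1.411137) − 1) = 6.437560
T_max/T_min = cosh(S/(2a)) = 2.172241

a=5.492 sag=6.438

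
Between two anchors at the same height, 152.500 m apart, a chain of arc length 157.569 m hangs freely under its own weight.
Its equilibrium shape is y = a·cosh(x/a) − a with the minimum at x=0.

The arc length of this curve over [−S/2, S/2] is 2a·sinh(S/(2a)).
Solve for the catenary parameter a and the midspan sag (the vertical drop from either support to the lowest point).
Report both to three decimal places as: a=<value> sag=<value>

seed: a₀ = √(S³/(24(L−S))) = √(152.500³/(24·5.069)) = 170.741070
iter 1: u=0.446583  f(a)=+5.079e-02  f'(a)=-6.057e-02  a ← 170.741070 − (+5.079e-02/-6.057e-02) = 171.579579
iter 2: u=0.444400  f(a)=+3.766e-04  f'(a)=-5.967e-02  a ← 171.579579 − (+3.766e-04/-5.967e-02) = 171.585890
iter 3: u=0.444384  f(a)=+2.105e-08  f'(a)=-5.967e-02  a ← 171.585890 − (+2.105e-08/-5.967e-02) = 171.585890
iter 4: u=0.444384  f(a)=+0.000e+00  f'(a)=-5.967e-02  a ← 171.585890 − (+0.000e+00/-5.967e-02) = 171.585890
converged: |Δa| < 1e-12 after 4 iterations
sag = a·(cosh(S/(2a)) − 1) = 171.585890·(cosh(0.444384) − 1) = 17.222783
T_max/T_min = cosh(S/(2a)) = 1.100374

a=171.586 sag=17.223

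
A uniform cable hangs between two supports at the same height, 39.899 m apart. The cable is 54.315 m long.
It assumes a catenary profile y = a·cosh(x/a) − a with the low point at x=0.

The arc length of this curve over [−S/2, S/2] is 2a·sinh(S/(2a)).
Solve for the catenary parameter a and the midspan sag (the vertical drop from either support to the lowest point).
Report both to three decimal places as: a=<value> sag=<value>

a=14.230 sag=16.430

seed: a₀ = √(S³/(24(L−S))) = √(39.899³/(24·14.416)) = 13.549242
iter 1: u=1.472370  f(a)=+1.646e+00  f'(a)=-2.626e+00  a ← 13.549242 − (+1.646e+00/-2.626e+00) = 14.175846
iter 2: u=1.407288  f(a)=+1.211e-01  f'(a)=-2.253e+00  a ← 14.175846 − (+1.211e-01/-2.253e+00) = 14.229574
iter 3: u=1.401975  f(a)=+7.699e-04  f'(a)=-2.224e+00  a ← 14.229574 − (+7.699e-04/-2.224e+00) = 14.229920
iter 4: u=1.401940  f(a)=+3.158e-08  f'(a)=-2.224e+00  a ← 14.229920 − (+3.158e-08/-2.224e+00) = 14.229920
iter 5: u=1.401940  f(a)=+0.000e+00  f'(a)=-2.224e+00  a ← 14.229920 − (+0.000e+00/-2.224e+00) = 14.229920
converged: |Δa| < 1e-12 after 5 iterations
sag = a·(cosh(S/(2a)) − 1) = 14.229920·(cosh(1.401940) − 1) = 16.429833
T_max/T_min = cosh(S/(2a)) = 2.154598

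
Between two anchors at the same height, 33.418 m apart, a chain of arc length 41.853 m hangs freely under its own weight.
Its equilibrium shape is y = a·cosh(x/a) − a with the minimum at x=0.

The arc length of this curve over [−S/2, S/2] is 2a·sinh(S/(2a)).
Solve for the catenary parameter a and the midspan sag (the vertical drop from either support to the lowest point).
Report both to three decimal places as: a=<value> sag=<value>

seed: a₀ = √(S³/(24(L−S))) = √(33.418³/(24·8.435)) = 13.577585
iter 1: u=1.230631  f(a)=+6.622e-01  f'(a)=-1.441e+00  a ← 13.577585 − (+6.622e-01/-1.441e+00) = 14.037116
iter 2: u=1.190344  f(a)=+3.511e-02  f'(a)=-1.292e+00  a ← 14.037116 − (+3.511e-02/-1.292e+00) = 14.064288
iter 3: u=1.188045  f(a)=+1.109e-04  f'(a)=-1.284e+00  a ← 14.064288 − (+1.109e-04/-1.284e+00) = 14.064374
iter 4: u=1.188037  f(a)=+1.114e-09  f'(a)=-1.284e+00  a ← 14.064374 − (+1.114e-09/-1.284e+00) = 14.064374
iter 5: u=1.188037  f(a)=+0.000e+00  f'(a)=-1.284e+00  a ← 14.064374 − (+0.000e+00/-1.284e+00) = 14.064374
converged: |Δa| < 1e-12 after 5 iterations
sag = a·(cosh(S/(2a)) − 1) = 14.064374·(cosh(1.188037) − 1) = 11.149214
T_max/T_min = cosh(S/(2a)) = 1.792727

a=14.064 sag=11.149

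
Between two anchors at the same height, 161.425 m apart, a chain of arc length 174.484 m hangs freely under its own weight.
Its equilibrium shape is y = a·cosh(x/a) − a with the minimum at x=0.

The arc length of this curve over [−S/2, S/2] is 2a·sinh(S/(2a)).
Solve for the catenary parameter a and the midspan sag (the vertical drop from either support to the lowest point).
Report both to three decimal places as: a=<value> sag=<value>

seed: a₀ = √(S³/(24(L−S))) = √(161.425³/(24·13.059)) = 115.849886
iter 1: u=0.696699  f(a)=+3.206e-01  f'(a)=-2.366e-01  a ← 115.849886 − (+3.206e-01/-2.366e-01) = 117.205119
iter 2: u=0.688643  f(a)=+5.713e-03  f'(a)=-2.282e-01  a ← 117.205119 − (+5.713e-03/-2.282e-01) = 117.230151
iter 3: u=0.688496  f(a)=+1.887e-06  f'(a)=-2.281e-01  a ← 117.230151 − (+1.887e-06/-2.281e-01) = 117.230160
iter 4: u=0.688496  f(a)=+1.990e-13  f'(a)=-2.281e-01  a ← 117.230160 − (+1.990e-13/-2.281e-01) = 117.230160
converged: |Δa| < 1e-12 after 4 iterations
sag = a·(cosh(S/(2a)) − 1) = 117.230160·(cosh(0.688496) − 1) = 28.900182
T_max/T_min = cosh(S/(2a)) = 1.246525

a=117.230 sag=28.900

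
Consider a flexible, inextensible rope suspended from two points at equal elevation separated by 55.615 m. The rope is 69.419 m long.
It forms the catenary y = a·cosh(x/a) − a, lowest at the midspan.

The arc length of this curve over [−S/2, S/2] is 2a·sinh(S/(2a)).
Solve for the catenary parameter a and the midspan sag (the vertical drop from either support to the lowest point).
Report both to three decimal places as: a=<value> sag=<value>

seed: a₀ = √(S³/(24(L−S))) = √(55.615³/(24·13.804)) = 22.786615
iter 1: u=1.220344  f(a)=+1.065e+00  f'(a)=-1.402e+00  a ← 22.786615 − (+1.065e+00/-1.402e+00) = 23.546364
iter 2: u=1.180968  f(a)=+5.559e-02  f'(a)=-1.259e+00  a ← 23.546364 − (+5.559e-02/-1.259e+00) = 23.590515
iter 3: u=1.178758  f(a)=+1.699e-04  f'(a)=-1.251e+00  a ← 23.590515 − (+1.699e-04/-1.251e+00) = 23.590650
iter 4: u=1.178751  f(a)=+1.597e-09  f'(a)=-1.251e+00  a ← 23.590650 − (+1.597e-09/-1.251e+00) = 23.590650
iter 5: u=1.178751  f(a)=+0.000e+00  f'(a)=-1.251e+00  a ← 23.590650 − (+0.000e+00/-1.251e+00) = 23.590650
converged: |Δa| < 1e-12 after 5 iterations
sag = a·(cosh(S/(2a)) − 1) = 23.590650·(cosh(1.178751) − 1) = 18.376815
T_max/T_min = cosh(S/(2a)) = 1.778987

a=23.591 sag=18.377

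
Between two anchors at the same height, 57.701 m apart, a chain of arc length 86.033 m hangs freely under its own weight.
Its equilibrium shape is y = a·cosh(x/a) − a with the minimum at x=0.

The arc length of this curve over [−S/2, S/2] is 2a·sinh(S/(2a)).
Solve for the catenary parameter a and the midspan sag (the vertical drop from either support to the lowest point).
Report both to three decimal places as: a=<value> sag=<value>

a=17.929 sag=28.674

seed: a₀ = √(S³/(24(L−S))) = √(57.701³/(24·28.332)) = 16.808570
iter 1: u=1.716416  f(a)=+4.478e+00  f'(a)=-4.475e+00  a ← 16.808570 − (+4.478e+00/-4.475e+00) = 17.809414
iter 2: u=1.619958  f(a)=+4.312e-01  f'(a)=-3.651e+00  a ← 17.809414 − (+4.312e-01/-3.651e+00) = 17.927509
iter 3: u=1.609287  f(a)=+4.937e-03  f'(a)=-3.568e+00  a ← 17.927509 − (+4.937e-03/-3.568e+00) = 17.928893
iter 4: u=1.609162  f(a)=+6.636e-07  f'(a)=-3.567e+00  a ← 17.928893 − (+6.636e-07/-3.567e+00) = 17.928893
iter 5: u=1.609162  f(a)=+2.842e-14  f'(a)=-3.567e+00  a ← 17.928893 − (+2.842e-14/-3.567e+00) = 17.928893
converged: |Δa| < 1e-12 after 5 iterations
sag = a·(cosh(S/(2a)) − 1) = 17.928893·(cosh(1.609162) − 1) = 28.674374
T_max/T_min = cosh(S/(2a)) = 2.599339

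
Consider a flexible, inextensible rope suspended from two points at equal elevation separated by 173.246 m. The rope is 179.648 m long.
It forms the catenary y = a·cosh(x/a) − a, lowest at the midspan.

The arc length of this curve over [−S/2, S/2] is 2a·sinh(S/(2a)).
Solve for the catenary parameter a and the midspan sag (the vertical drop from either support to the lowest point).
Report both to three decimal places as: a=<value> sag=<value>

seed: a₀ = √(S³/(24(L−S))) = √(173.246³/(24·6.402)) = 183.963375
iter 1: u=0.470871  f(a)=+7.135e-02  f'(a)=-7.116e-02  a ← 183.963375 − (+7.135e-02/-7.116e-02) = 184.966072
iter 2: u=0.468318  f(a)=+5.875e-04  f'(a)=-6.999e-02  a ← 184.966072 − (+5.875e-04/-6.999e-02) = 184.974467
iter 3: u=0.468297  f(a)=+4.058e-08  f'(a)=-6.998e-02  a ← 184.974467 − (+4.058e-08/-6.998e-02) = 184.974468
iter 4: u=0.468297  f(a)=+0.000e+00  f'(a)=-6.998e-02  a ← 184.974468 − (+0.000e+00/-6.998e-02) = 184.974468
converged: |Δa| < 1e-12 after 4 iterations
sag = a·(cosh(S/(2a)) − 1) = 184.974468·(cosh(0.468297) − 1) = 20.656038
T_max/T_min = cosh(S/(2a)) = 1.111670

a=184.974 sag=20.656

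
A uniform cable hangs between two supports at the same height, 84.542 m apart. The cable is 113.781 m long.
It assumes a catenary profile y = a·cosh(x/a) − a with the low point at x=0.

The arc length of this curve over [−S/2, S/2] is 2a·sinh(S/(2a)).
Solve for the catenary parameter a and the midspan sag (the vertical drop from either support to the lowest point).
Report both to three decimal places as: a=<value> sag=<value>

seed: a₀ = √(S³/(24(L−S))) = √(84.542³/(24·29.239)) = 29.344175
iter 1: u=1.440524  f(a)=+3.188e+00  f'(a)=-2.438e+00  a ← 29.344175 − (+3.188e+00/-2.438e+00) = 30.651685
iter 2: u=1.379076  f(a)=+2.255e-01  f'(a)=-2.104e+00  a ← 30.651685 − (+2.255e-01/-2.104e+00) = 30.758818
iter 3: u=1.374273  f(a)=+1.317e-03  f'(a)=-2.080e+00  a ← 30.758818 − (+1.317e-03/-2.080e+00) = 30.759451
iter 4: u=1.374244  f(a)=+4.556e-08  f'(a)=-2.080e+00  a ← 30.759451 − (+4.556e-08/-2.080e+00) = 30.759451
iter 5: u=1.374244  f(a)=+0.000e+00  f'(a)=-2.080e+00  a ← 30.759451 − (+0.000e+00/-2.080e+00) = 30.759451
converged: |Δa| < 1e-12 after 5 iterations
sag = a·(cosh(S/(2a)) − 1) = 30.759451·(cosh(1.374244) − 1) = 33.914136
T_max/T_min = cosh(S/(2a)) = 2.102560

a=30.759 sag=33.914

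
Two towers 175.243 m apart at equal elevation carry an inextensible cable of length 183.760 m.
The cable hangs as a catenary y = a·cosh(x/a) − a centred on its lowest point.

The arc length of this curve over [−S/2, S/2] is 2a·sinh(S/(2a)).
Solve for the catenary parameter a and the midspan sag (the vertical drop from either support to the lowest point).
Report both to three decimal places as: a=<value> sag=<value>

seed: a₀ = √(S³/(24(L−S))) = √(175.243³/(24·8.517)) = 162.260225
iter 1: u=0.540006  f(a)=+1.250e-01  f'(a)=-1.081e-01  a ← 162.260225 − (+1.250e-01/-1.081e-01) = 163.417281
iter 2: u=0.536183  f(a)=+1.350e-03  f'(a)=-1.058e-01  a ← 163.417281 − (+1.350e-03/-1.058e-01) = 163.430049
iter 3: u=0.536141  f(a)=+1.612e-07  f'(a)=-1.057e-01  a ← 163.430049 − (+1.612e-07/-1.057e-01) = 163.430050
iter 4: u=0.536141  f(a)=+2.842e-14  f'(a)=-1.057e-01  a ← 163.430050 − (+2.842e-14/-1.057e-01) = 163.430050
converged: |Δa| < 1e-12 after 4 iterations
sag = a·(cosh(S/(2a)) − 1) = 163.430050·(cosh(0.536141) − 1) = 24.056791
T_max/T_min = cosh(S/(2a)) = 1.147199

a=163.430 sag=24.057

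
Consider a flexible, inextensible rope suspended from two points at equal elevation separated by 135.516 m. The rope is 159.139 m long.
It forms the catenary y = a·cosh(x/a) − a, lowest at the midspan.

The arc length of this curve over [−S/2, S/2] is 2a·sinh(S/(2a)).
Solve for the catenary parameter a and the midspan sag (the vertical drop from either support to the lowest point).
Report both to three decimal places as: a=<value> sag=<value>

seed: a₀ = √(S³/(24(L−S))) = √(135.516³/(24·23.623)) = 66.254093
iter 1: u=1.022699  f(a)=+1.267e+00  f'(a)=-7.905e-01  a ← 66.254093 − (+1.267e+00/-7.905e-01) = 67.856308
iter 2: u=0.998551  f(a)=+4.740e-02  f'(a)=-7.324e-01  a ← 67.856308 − (+4.740e-02/-7.324e-01) = 67.921032
iter 3: u=0.997600  f(a)=+7.211e-05  f'(a)=-7.301e-01  a ← 67.921032 − (+7.211e-05/-7.301e-01) = 67.921131
iter 4: u=0.997598  f(a)=+1.674e-10  f'(a)=-7.301e-01  a ← 67.921131 − (+1.674e-10/-7.301e-01) = 67.921131
iter 5: u=0.997598  f(a)=+0.000e+00  f'(a)=-7.301e-01  a ← 67.921131 − (+0.000e+00/-7.301e-01) = 67.921131
converged: |Δa| < 1e-12 after 5 iterations
sag = a·(cosh(S/(2a)) − 1) = 67.921131·(cosh(0.997598) − 1) = 36.695241
T_max/T_min = cosh(S/(2a)) = 1.540263

a=67.921 sag=36.695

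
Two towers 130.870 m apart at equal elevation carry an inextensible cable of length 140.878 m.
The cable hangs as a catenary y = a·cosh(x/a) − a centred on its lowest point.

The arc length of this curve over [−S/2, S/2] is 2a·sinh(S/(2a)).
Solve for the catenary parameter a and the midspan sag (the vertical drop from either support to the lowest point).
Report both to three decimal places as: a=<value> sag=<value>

seed: a₀ = √(S³/(24(L−S))) = √(130.870³/(24·10.008)) = 96.600836
iter 1: u=0.677375  f(a)=+2.321e-01  f'(a)=-2.169e-01  a ← 96.600836 − (+2.321e-01/-2.169e-01) = 97.671196
iter 2: u=0.669952  f(a)=+3.914e-03  f'(a)=-2.096e-01  a ← 97.671196 − (+3.914e-03/-2.096e-01) = 97.689871
iter 3: u=0.669824  f(a)=+1.156e-06  f'(a)=-2.095e-01  a ← 97.689871 − (+1.156e-06/-2.095e-01) = 97.689877
iter 4: u=0.669824  f(a)=+1.137e-13  f'(a)=-2.095e-01  a ← 97.689877 − (+1.137e-13/-2.095e-01) = 97.689877
converged: |Δa| < 1e-12 after 4 iterations
sag = a·(cosh(S/(2a)) − 1) = 97.689877·(cosh(0.669824) − 1) = 22.746682
T_max/T_min = cosh(S/(2a)) = 1.232846

a=97.690 sag=22.747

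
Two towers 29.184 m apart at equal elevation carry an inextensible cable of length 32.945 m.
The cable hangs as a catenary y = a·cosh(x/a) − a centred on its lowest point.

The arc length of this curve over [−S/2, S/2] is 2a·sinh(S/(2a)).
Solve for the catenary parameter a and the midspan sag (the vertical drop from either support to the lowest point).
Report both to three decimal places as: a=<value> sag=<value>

a=16.906 sag=6.698

seed: a₀ = √(S³/(24(L−S))) = √(29.184³/(24·3.761)) = 16.594338
iter 1: u=0.879336  f(a)=+1.481e-01  f'(a)=-4.893e-01  a ← 16.594338 − (+1.481e-01/-4.893e-01) = 16.897029
iter 2: u=0.863584  f(a)=+4.150e-03  f'(a)=-4.622e-01  a ← 16.897029 − (+4.150e-03/-4.622e-01) = 16.906006
iter 3: u=0.863125  f(a)=+3.465e-06  f'(a)=-4.615e-01  a ← 16.906006 − (+3.465e-06/-4.615e-01) = 16.906014
iter 4: u=0.863125  f(a)=+2.430e-12  f'(a)=-4.615e-01  a ← 16.906014 − (+2.430e-12/-4.615e-01) = 16.906014
converged: |Δa| < 1e-12 after 4 iterations
sag = a·(cosh(S/(2a)) − 1) = 16.906014·(cosh(0.863125) − 1) = 6.698150
T_max/T_min = cosh(S/(2a)) = 1.396199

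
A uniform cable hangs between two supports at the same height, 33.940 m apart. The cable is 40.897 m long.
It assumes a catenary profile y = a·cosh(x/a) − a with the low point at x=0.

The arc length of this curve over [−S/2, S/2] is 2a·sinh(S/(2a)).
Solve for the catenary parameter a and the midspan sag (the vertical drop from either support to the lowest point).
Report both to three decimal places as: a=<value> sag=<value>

seed: a₀ = √(S³/(24(L−S))) = √(33.940³/(24·6.957)) = 15.302103
iter 1: u=1.108998  f(a)=+4.406e-01  f'(a)=-1.026e+00  a ← 15.302103 − (+4.406e-01/-1.026e+00) = 15.731436
iter 2: u=1.078732  f(a)=+1.922e-02  f'(a)=-9.384e-01  a ← 15.731436 − (+1.922e-02/-9.384e-01) = 15.751920
iter 3: u=1.077329  f(a)=+4.029e-05  f'(a)=-9.344e-01  a ← 15.751920 − (+4.029e-05/-9.344e-01) = 15.751963
iter 4: u=1.077326  f(a)=+1.778e-10  f'(a)=-9.344e-01  a ← 15.751963 − (+1.778e-10/-9.344e-01) = 15.751963
iter 5: u=1.077326  f(a)=+0.000e+00  f'(a)=-9.344e-01  a ← 15.751963 − (+0.000e+00/-9.344e-01) = 15.751963
converged: |Δa| < 1e-12 after 5 iterations
sag = a·(cosh(S/(2a)) − 1) = 15.751963·(cosh(1.077326) − 1) = 10.060156
T_max/T_min = cosh(S/(2a)) = 1.638660

a=15.752 sag=10.060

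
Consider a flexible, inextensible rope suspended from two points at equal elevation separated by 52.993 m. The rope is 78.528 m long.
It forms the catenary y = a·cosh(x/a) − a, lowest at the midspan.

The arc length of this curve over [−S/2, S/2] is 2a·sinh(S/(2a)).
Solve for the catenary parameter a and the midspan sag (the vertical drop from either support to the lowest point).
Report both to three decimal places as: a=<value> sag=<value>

seed: a₀ = √(S³/(24(L−S))) = √(52.993³/(24·25.535)) = 15.583113
iter 1: u=1.700334  f(a)=+3.956e+00  f'(a)=-4.328e+00  a ← 15.583113 − (+3.956e+00/-4.328e+00) = 16.497118
iter 2: u=1.606129  f(a)=+3.747e-01  f'(a)=-3.544e+00  a ← 16.497118 − (+3.747e-01/-3.544e+00) = 16.602871
iter 3: u=1.595899  f(a)=+4.140e-03  f'(a)=-3.466e+00  a ← 16.602871 − (+4.140e-03/-3.466e+00) = 16.604066
iter 4: u=1.595784  f(a)=+5.177e-07  f'(a)=-3.465e+00  a ← 16.604066 − (+5.177e-07/-3.465e+00) = 16.604066
iter 5: u=1.595784  f(a)=+1.421e-14  f'(a)=-3.465e+00  a ← 16.604066 − (+1.421e-14/-3.465e+00) = 16.604066
converged: |Δa| < 1e-12 after 5 iterations
sag = a·(cosh(S/(2a)) − 1) = 16.604066·(cosh(1.595784) − 1) = 26.026401
T_max/T_min = cosh(S/(2a)) = 2.567472

a=16.604 sag=26.026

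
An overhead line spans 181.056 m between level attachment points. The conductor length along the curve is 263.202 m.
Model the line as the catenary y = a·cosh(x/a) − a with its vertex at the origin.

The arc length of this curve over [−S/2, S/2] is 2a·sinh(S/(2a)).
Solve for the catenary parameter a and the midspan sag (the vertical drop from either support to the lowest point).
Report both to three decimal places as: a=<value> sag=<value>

a=58.270 sag=85.654

seed: a₀ = √(S³/(24(L−S))) = √(181.056³/(24·82.146)) = 54.868180
iter 1: u=1.649918  f(a)=+1.193e+01  f'(a)=-3.893e+00  a ← 54.868180 − (+1.193e+01/-3.893e+00) = 57.933795
iter 2: u=1.562611  f(a)=+1.073e+00  f'(a)=-3.221e+00  a ← 57.933795 − (+1.073e+00/-3.221e+00) = 58.266935
iter 3: u=1.553677  f(a)=+1.057e-02  f'(a)=-3.158e+00  a ← 58.266935 − (+1.057e-02/-3.158e+00) = 58.270283
iter 4: u=1.553588  f(a)=+1.049e-06  f'(a)=-3.158e+00  a ← 58.270283 − (+1.049e-06/-3.158e+00) = 58.270283
iter 5: u=1.553588  f(a)=+0.000e+00  f'(a)=-3.158e+00  a ← 58.270283 − (+0.000e+00/-3.158e+00) = 58.270283
converged: |Δa| < 1e-12 after 5 iterations
sag = a·(cosh(S/(2a)) − 1) = 58.270283·(cosh(1.553588) − 1) = 85.654173
T_max/T_min = cosh(S/(2a)) = 2.469946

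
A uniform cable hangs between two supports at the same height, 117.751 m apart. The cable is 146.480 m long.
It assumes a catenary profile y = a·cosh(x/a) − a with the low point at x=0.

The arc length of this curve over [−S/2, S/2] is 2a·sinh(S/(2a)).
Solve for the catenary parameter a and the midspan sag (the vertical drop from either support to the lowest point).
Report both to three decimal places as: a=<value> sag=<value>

a=50.350 sag=38.527

seed: a₀ = √(S³/(24(L−S))) = √(117.751³/(24·28.729)) = 48.661000
iter 1: u=1.209911  f(a)=+2.178e+00  f'(a)=-1.363e+00  a ← 48.661000 − (+2.178e+00/-1.363e+00) = 50.258746
iter 2: u=1.171448  f(a)=+1.118e-01  f'(a)=-1.226e+00  a ← 50.258746 − (+1.118e-01/-1.226e+00) = 50.349964
iter 3: u=1.169326  f(a)=+3.305e-04  f'(a)=-1.219e+00  a ← 50.349964 − (+3.305e-04/-1.219e+00) = 50.350235
iter 4: u=1.169319  f(a)=+2.903e-09  f'(a)=-1.219e+00  a ← 50.350235 − (+2.903e-09/-1.219e+00) = 50.350235
iter 5: u=1.169319  f(a)=-2.842e-14  f'(a)=-1.219e+00  a ← 50.350235 − (-2.842e-14/-1.219e+00) = 50.350235
converged: |Δa| < 1e-12 after 5 iterations
sag = a·(cosh(S/(2a)) − 1) = 50.350235·(cosh(1.169319) − 1) = 38.527455
T_max/T_min = cosh(S/(2a)) = 1.765189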